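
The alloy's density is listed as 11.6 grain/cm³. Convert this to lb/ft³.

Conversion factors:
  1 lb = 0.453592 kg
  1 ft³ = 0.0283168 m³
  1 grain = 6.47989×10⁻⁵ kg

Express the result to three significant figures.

11.6 grain/cm³ × 6.47989×10⁻⁵ kg/grain ÷ 10⁻⁶ m³/cm³ = 751.667 kg/m³
751.667 kg/m³ ÷ 0.453592 kg/lb × 0.0283168 m³/ft³ = 46.925 lb/ft³

46.9 lb/ft³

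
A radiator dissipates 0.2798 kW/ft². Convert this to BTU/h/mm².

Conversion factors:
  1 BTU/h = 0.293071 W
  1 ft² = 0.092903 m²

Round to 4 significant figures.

0.01028 BTU/h/mm²

0.2798 kW/ft² × 1000 W/kW ÷ 0.092903 m²/ft² = 3011.74 W/m²
3011.74 W/m² ÷ 0.293071 W/BTU/h × 10⁻⁶ m²/mm² = 0.0102765 BTU/h/mm²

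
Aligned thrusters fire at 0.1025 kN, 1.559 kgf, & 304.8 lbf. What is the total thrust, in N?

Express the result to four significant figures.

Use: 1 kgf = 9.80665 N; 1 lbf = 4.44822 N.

1474 N

0.1025 kN × 1000 → 102.5 N
1.559 kgf × 9.80665 → 15.2886 N
304.8 lbf × 4.44822 → 1355.82 N
Sum: 102.5 + 15.2886 + 1355.82 = 1473.61 N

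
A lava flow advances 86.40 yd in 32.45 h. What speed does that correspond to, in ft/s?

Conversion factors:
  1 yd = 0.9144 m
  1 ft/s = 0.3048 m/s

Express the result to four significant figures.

0.002219 ft/s

86.40 yd × 0.9144 = 79.0042 m
32.45 h × 3600 = 116820 s
v = d / t = 79.0042 m / 116820 s = 6.7629×10⁻⁴ m/s
6.7629×10⁻⁴ m/s ÷ (0.3048 m/s/ft/s) = 0.0022188 ft/s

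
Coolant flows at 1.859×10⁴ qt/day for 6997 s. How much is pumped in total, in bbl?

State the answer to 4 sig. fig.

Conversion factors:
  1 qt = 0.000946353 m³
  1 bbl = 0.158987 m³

1.859×10⁴ qt/day → 2.03619×10⁻⁴ m³/s
V = Q × t = 2.03619×10⁻⁴ × 6997 = 1.42472 m³
In bbl: 1.42472 / 0.158987 = 8.96124 bbl

8.961 bbl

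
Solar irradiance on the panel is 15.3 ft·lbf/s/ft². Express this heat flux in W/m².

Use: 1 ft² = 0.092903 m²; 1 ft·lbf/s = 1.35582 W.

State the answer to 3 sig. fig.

15.3 ft·lbf/s/ft² × 1.35582 W/ft·lbf/s ÷ 0.092903 m²/ft² = 223.287 W/m²
223.287 W/m²  = 223.287 W/m²

223 W/m²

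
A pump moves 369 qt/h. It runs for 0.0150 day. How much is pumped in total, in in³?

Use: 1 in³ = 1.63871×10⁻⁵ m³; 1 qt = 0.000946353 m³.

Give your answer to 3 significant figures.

7670 in³

369 qt/h → 9.70012×10⁻⁵ m³/s
0.0150 day → 1296 s
V = Q × t = 9.70012×10⁻⁵ × 1296 = 0.125714 m³
In in³: 0.125714 / 1.63871×10⁻⁵ = 7671.52 in³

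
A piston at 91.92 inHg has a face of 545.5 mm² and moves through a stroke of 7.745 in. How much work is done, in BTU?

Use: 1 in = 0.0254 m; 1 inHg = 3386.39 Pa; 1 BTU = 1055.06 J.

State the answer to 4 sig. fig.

0.03166 BTU

91.92 inHg → 311277 Pa
545.5 mm² → 5.455×10⁻⁴ m²
F = P × A = 311277 × 5.455×10⁻⁴ = 169.802 N
7.745 in → 0.196723 m
W = F × d = 169.802 × 0.196723 = 33.404 J
In BTU: 33.404 / 1055.06 = 0.0316608 BTU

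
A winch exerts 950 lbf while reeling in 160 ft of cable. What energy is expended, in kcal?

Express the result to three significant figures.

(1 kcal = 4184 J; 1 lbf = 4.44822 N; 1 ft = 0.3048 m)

49.3 kcal

950 lbf × 4.44822 = 4225.81 N
160 ft × 0.3048 = 48.768 m
W = F × d = 4225.81 N × 48.768 m = 206084 J
206084 J ÷ (4184 J/kcal) = 49.2553 kcal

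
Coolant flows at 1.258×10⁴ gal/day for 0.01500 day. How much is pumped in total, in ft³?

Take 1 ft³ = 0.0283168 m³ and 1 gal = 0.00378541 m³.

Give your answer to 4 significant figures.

1.258×10⁴ gal/day → 5.51163×10⁻⁴ m³/s
0.01500 day → 1296 s
V = Q × t = 5.51163×10⁻⁴ × 1296 = 0.714307 m³
In ft³: 0.714307 / 0.0283168 = 25.2256 ft³

25.23 ft³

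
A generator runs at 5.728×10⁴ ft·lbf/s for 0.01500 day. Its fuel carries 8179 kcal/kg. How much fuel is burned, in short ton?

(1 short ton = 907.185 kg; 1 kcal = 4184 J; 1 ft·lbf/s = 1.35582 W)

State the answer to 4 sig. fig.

0.003242 short ton

5.728×10⁴ ft·lbf/s → 77661.4 W
0.01500 day → 1296 s
E = P × t = 77661.4 × 1296 = 1.00649×10⁸ J
8179 kcal/kg → 3.42209×10⁷ J/kg
m = E / e_s = 1.00649×10⁸ / 3.42209×10⁷ = 2.94116 kg
In short ton: 2.94116 / 907.185 = 0.00324207 short ton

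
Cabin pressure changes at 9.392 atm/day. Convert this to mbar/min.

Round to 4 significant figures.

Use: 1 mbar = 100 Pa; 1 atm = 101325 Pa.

9.392 atm/day × 101325 Pa/atm ÷ 86400 s/day = 11.0144 Pa/s
11.0144 Pa/s ÷ 100 Pa/mbar × 60 s/min = 6.60864 mbar/min

6.609 mbar/min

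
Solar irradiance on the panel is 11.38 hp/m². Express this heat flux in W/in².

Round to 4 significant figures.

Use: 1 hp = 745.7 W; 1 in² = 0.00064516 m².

5.475 W/in²

11.38 hp/m² × 745.7 W/hp = 8486.07 W/m²
8486.07 W/m² × 0.00064516 m²/in² = 5.47487 W/in²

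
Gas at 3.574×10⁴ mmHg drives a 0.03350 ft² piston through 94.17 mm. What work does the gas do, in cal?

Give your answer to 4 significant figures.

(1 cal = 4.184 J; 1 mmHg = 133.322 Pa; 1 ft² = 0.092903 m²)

3.574×10⁴ mmHg → 4.76493×10⁶ Pa
0.03350 ft² → 0.00311225 m²
F = P × A = 4.76493×10⁶ × 0.00311225 = 14829.7 N
94.17 mm → 0.09417 m
W = F × d = 14829.7 × 0.09417 = 1396.51 J
In cal: 1396.51 / 4.184 = 333.774 cal

333.8 cal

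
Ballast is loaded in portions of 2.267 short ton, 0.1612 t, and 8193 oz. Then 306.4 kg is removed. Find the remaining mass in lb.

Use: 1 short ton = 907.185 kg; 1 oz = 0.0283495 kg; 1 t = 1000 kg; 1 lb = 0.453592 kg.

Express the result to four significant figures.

4726 lb

2.267 short ton × 907.185 = 2056.59 kg
0.1612 t × 1000 = 161.2 kg
8193 oz × 0.0283495 = 232.267 kg
306.4 kg (already kg)
Net: 2056.59 + 161.2 + 232.267 − 306.4 = 2143.66 kg
In lb: 2143.66 / 0.453592 = 4725.97 lb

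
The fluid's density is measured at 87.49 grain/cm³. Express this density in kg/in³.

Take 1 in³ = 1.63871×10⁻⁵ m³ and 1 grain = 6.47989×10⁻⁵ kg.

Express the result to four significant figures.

87.49 grain/cm³ × 6.47989×10⁻⁵ kg/grain ÷ 10⁻⁶ m³/cm³ = 5669.26 kg/m³
5669.26 kg/m³ × 1.63871×10⁻⁵ m³/in³ = 0.0929027 kg/in³

0.09290 kg/in³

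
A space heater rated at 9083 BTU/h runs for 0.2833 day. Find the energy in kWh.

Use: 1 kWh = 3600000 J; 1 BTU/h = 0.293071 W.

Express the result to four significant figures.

18.10 kWh

9083 BTU/h × 0.293071 = 2661.96 W
0.2833 day × 86400 = 24477.1 s
E = P × t = 2661.96 W × 24477.1 s = 6.51571×10⁷ J
6.51571×10⁷ J ÷ (3600000 J/kWh) = 18.0992 kWh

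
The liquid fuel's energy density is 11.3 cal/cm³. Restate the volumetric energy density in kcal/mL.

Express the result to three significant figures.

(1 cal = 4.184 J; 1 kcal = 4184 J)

0.0113 kcal/mL

11.3 cal/cm³ × 4.184 J/cal ÷ 10⁻⁶ m³/cm³ = 4.72792×10⁷ J/m³
4.72792×10⁷ J/m³ ÷ 4184 J/kcal × 10⁻⁶ m³/mL = 0.0113 kcal/mL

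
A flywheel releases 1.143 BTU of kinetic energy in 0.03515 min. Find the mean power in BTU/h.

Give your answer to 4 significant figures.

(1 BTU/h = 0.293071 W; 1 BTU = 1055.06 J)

1951 BTU/h

1.143 BTU × 1055.06 → 1205.93 J
0.03515 min × 60 → 2.109 s
P = E / t = 1205.93 J / 2.109 s = 571.802 W
571.802 W ÷ (0.293071 W/BTU/h) = 1951.07 BTU/h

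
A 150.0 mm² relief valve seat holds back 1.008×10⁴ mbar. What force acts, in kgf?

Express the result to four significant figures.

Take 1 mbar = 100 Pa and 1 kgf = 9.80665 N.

1.008×10⁴ mbar × 100 → 1.008×10⁶ Pa
150.0 mm² × 10⁻⁶ → 1.5×10⁻⁴ m²
F = P × A = 1.008×10⁶ Pa × 1.5×10⁻⁴ m² = 151.2 N
151.2 N ÷ (9.80665 N/kgf) = 15.4181 kgf

15.42 kgf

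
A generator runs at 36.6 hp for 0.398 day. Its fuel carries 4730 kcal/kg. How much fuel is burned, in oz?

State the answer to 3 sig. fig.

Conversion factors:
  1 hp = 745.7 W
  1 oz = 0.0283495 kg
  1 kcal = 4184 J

1670 oz

36.6 hp → 27292.6 W
0.398 day → 34387.2 s
E = P × t = 27292.6 × 34387.2 = 9.38516×10⁸ J
4730 kcal/kg → 1.97903×10⁷ J/kg
m = E / e_s = 9.38516×10⁸ / 1.97903×10⁷ = 47.423 kg
In oz: 47.423 / 0.0283495 = 1672.8 oz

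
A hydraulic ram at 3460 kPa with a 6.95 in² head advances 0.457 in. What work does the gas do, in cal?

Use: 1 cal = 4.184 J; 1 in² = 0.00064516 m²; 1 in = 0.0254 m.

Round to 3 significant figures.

43.0 cal

3460 kPa → 3.46×10⁶ Pa
6.95 in² → 0.00448386 m²
F = P × A = 3.46×10⁶ × 0.00448386 = 15514.2 N
0.457 in → 0.0116078 m
W = F × d = 15514.2 × 0.0116078 = 180.086 J
In cal: 180.086 / 4.184 = 43.0416 cal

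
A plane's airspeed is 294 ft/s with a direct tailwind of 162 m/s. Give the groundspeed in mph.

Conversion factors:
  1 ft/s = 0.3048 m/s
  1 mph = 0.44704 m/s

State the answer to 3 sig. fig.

294 ft/s × 0.3048 = 89.6112 m/s
162 m/s (already m/s)
Sum: 89.6112 + 162 = 251.611 m/s
In mph: 251.611 / 0.44704 = 562.838 mph

563 mph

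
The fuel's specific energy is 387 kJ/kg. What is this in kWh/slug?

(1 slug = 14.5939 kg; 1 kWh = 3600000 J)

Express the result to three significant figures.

1.57 kWh/slug

387 kJ/kg × 1000 J/kJ = 387000 J/kg
387000 J/kg ÷ 3600000 J/kWh × 14.5939 kg/slug = 1.56884 kWh/slug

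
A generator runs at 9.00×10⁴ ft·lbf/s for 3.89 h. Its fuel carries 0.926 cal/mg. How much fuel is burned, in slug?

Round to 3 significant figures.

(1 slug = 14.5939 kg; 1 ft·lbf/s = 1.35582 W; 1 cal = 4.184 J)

30.2 slug

9.00×10⁴ ft·lbf/s → 122024 W
3.89 h → 14004 s
E = P × t = 122024 × 14004 = 1.70882×10⁹ J
0.926 cal/mg → 3.87438×10⁶ J/kg
m = E / e_s = 1.70882×10⁹ / 3.87438×10⁶ = 441.056 kg
In slug: 441.056 / 14.5939 = 30.2219 slug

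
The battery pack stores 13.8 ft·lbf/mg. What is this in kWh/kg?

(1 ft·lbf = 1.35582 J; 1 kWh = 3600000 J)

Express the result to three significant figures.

13.8 ft·lbf/mg × 1.35582 J/ft·lbf ÷ 10⁻⁶ kg/mg = 1.87103×10⁷ J/kg
1.87103×10⁷ J/kg ÷ 3600000 J/kWh = 5.19731 kWh/kg

5.20 kWh/kg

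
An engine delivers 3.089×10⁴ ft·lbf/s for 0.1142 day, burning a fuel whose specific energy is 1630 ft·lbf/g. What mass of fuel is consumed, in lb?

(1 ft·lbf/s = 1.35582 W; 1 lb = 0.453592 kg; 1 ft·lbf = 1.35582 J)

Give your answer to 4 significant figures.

3.089×10⁴ ft·lbf/s → 41881.3 W
0.1142 day → 9866.88 s
E = P × t = 41881.3 × 9866.88 = 4.13238×10⁸ J
1630 ft·lbf/g → 2.20999×10⁶ J/kg
m = E / e_s = 4.13238×10⁸ / 2.20999×10⁶ = 186.986 kg
In lb: 186.986 / 0.453592 = 412.234 lb

412.2 lb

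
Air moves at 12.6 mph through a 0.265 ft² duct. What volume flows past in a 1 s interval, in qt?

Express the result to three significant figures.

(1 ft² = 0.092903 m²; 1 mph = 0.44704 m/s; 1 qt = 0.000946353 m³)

12.6 mph × 0.44704 → 5.6327 m/s
0.265 ft² × 0.092903 → 0.0246193 m²
V = v × A × t = 5.6327 m/s × 0.0246193 m² × 1 s = 0.138673 m³
0.138673 m³ ÷ (0.000946353 m³/qt) = 146.534 qt

147 qt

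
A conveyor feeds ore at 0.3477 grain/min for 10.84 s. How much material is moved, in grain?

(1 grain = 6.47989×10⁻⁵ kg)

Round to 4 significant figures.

0.3477 grain/min → 3.7551×10⁻⁷ kg/s
m = ṁ × t = 3.7551×10⁻⁷ × 10.84 = 4.07053×10⁻⁶ kg
In grain: 4.07053×10⁻⁶ / 6.47989×10⁻⁵ = 0.0628179 grain

0.06282 grain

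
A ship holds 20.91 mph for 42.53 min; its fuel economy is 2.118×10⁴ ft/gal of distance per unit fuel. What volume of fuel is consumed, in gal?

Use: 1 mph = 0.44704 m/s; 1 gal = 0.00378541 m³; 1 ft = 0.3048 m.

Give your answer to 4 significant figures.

20.91 mph → 9.34761 m/s
42.53 min → 2551.8 s
d = v × t = 9.34761 × 2551.8 = 23853.2 m
2.118×10⁴ ft/gal → 1.70541×10⁶ m/m³
V = d / (distance per unit fuel) = 23853.2 / 1.70541×10⁶ = 0.0139868 m³
In gal: 0.0139868 / 0.00378541 = 3.69492 gal

3.695 gal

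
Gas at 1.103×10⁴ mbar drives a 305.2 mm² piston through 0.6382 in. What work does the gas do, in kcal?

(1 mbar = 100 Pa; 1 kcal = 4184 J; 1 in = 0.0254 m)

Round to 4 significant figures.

0.001304 kcal

1.103×10⁴ mbar → 1.103×10⁶ Pa
305.2 mm² → 3.052×10⁻⁴ m²
F = P × A = 1.103×10⁶ × 3.052×10⁻⁴ = 336.636 N
0.6382 in → 0.0162103 m
W = F × d = 336.636 × 0.0162103 = 5.45697 J
In kcal: 5.45697 / 4184 = 0.00130425 kcal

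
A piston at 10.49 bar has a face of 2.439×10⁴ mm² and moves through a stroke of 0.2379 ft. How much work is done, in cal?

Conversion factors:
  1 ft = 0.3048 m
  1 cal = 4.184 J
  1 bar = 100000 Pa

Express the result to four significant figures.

10.49 bar → 1.049×10⁶ Pa
2.439×10⁴ mm² → 0.02439 m²
F = P × A = 1.049×10⁶ × 0.02439 = 25585.1 N
0.2379 ft → 0.0725119 m
W = F × d = 25585.1 × 0.0725119 = 1855.22 J
In cal: 1855.22 / 4.184 = 443.408 cal

443.4 cal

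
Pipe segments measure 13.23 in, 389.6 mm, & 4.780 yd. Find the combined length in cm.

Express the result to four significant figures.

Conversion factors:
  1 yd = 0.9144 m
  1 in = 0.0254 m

509.6 cm

13.23 in × 0.0254 = 0.336042 m
389.6 mm × 0.001 = 0.3896 m
4.780 yd × 0.9144 = 4.37083 m
Combined: 0.336042 + 0.3896 + 4.37083 = 5.09647 m
In cm: 5.09647 / 0.01 = 509.647 cm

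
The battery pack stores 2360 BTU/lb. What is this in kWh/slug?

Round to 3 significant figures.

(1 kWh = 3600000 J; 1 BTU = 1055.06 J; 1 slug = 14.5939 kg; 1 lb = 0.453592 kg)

2360 BTU/lb × 1055.06 J/BTU ÷ 0.453592 kg/lb = 5.48939×10⁶ J/kg
5.48939×10⁶ J/kg ÷ 3600000 J/kWh × 14.5939 kg/slug = 22.2532 kWh/slug

22.3 kWh/slug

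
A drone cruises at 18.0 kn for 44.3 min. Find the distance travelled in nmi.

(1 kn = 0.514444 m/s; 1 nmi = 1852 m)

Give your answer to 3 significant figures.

18.0 kn × 0.514444 → 9.25999 m/s
44.3 min × 60 → 2658 s
d = v × t = 9.25999 m/s × 2658 s = 24613.1 m
24613.1 m ÷ (1852 m/nmi) = 13.29 nmi

13.3 nmi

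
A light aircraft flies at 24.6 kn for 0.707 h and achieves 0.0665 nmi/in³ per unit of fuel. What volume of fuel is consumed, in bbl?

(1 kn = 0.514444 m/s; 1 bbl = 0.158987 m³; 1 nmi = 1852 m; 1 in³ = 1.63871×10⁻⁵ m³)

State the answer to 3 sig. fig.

24.6 kn → 12.6553 m/s
0.707 h → 2545.2 s
d = v × t = 12.6553 × 2545.2 = 32210.3 m
0.0665 nmi/in³ → 7.51555×10⁶ m/m³
V = d / (distance per unit fuel) = 32210.3 / 7.51555×10⁶ = 0.00428582 m³
In bbl: 0.00428582 / 0.158987 = 0.026957 bbl

0.0270 bbl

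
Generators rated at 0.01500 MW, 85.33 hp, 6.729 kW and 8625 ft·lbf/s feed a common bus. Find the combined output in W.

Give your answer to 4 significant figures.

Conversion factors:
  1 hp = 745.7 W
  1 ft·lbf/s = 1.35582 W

0.01500 MW × 1000000 = 15000 W
85.33 hp × 745.7 = 63630.6 W
6.729 kW × 1000 = 6729 W
8625 ft·lbf/s × 1.35582 = 11693.9 W
Sum: 15000 + 63630.6 + 6729 + 11693.9 = 97053.5 W

9.705×10⁴ W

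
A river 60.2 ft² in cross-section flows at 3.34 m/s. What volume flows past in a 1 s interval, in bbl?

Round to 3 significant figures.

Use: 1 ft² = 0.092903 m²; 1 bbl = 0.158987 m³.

60.2 ft² × 0.092903 → 5.59276 m²
V = v × A × t = 3.34 m/s × 5.59276 m² × 1 s = 18.6798 m³
18.6798 m³ ÷ (0.158987 m³/bbl) = 117.493 bbl

117 bbl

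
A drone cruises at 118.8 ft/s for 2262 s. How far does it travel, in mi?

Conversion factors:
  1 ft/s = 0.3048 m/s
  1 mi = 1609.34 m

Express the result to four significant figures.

118.8 ft/s × 0.3048 → 36.2102 m/s
d = v × t = 36.2102 m/s × 2262 s = 81907.5 m
81907.5 m ÷ (1609.34 m/mi) = 50.8951 mi

50.90 mi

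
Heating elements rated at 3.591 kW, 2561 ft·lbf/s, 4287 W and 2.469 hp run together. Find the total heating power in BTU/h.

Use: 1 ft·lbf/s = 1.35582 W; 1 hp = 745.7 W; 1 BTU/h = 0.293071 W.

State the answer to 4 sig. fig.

4.501×10⁴ BTU/h

3.591 kW × 1000 = 3591 W
2561 ft·lbf/s × 1.35582 = 3472.26 W
4287 W (already W)
2.469 hp × 745.7 = 1841.13 W
Sum: 3591 + 3472.26 + 4287 + 1841.13 = 13191.4 W
In BTU/h: 13191.4 / 0.293071 = 45010.9 BTU/h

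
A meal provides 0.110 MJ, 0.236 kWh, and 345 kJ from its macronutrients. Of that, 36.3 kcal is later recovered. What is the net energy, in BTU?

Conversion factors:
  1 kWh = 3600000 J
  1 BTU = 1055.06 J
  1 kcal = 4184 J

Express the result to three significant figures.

1090 BTU

0.110 MJ × 1000000 = 110000 J
0.236 kWh × 3600000 = 849600 J
345 kJ × 1000 = 345000 J
36.3 kcal × 4184 = 151879 J
Result: 110000 + 849600 + 345000 − 151879 = 1.15272×10⁶ J
In BTU: 1.15272×10⁶ / 1055.06 = 1092.56 BTU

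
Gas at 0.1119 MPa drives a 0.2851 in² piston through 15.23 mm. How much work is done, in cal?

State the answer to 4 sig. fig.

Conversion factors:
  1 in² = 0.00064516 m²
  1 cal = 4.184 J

0.1119 MPa → 111900 Pa
0.2851 in² → 1.83935×10⁻⁴ m²
F = P × A = 111900 × 1.83935×10⁻⁴ = 20.5823 N
15.23 mm → 0.01523 m
W = F × d = 20.5823 × 0.01523 = 0.313468 J
In cal: 0.313468 / 4.184 = 0.0749207 cal

0.07492 cal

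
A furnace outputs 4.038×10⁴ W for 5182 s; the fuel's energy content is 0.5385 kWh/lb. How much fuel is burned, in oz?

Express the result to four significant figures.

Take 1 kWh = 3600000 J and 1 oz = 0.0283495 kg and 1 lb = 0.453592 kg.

E = P × t = 40380 × 5182 = 2.09249×10⁸ J
0.5385 kWh/lb → 4.27388×10⁶ J/kg
m = E / e_s = 2.09249×10⁸ / 4.27388×10⁶ = 48.96 kg
In oz: 48.96 / 0.0283495 = 1727.01 oz

1727 oz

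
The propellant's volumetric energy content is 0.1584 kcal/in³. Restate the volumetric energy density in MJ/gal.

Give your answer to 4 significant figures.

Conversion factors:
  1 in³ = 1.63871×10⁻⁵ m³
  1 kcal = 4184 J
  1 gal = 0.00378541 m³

0.1531 MJ/gal

0.1584 kcal/in³ × 4184 J/kcal ÷ 1.63871×10⁻⁵ m³/in³ = 4.04431×10⁷ J/m³
4.04431×10⁷ J/m³ ÷ 1000000 J/MJ × 0.00378541 m³/gal = 0.153094 MJ/gal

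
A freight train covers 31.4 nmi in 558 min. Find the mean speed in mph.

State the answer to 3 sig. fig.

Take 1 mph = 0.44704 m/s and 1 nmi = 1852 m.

31.4 nmi × 1852 = 58152.8 m
558 min × 60 = 33480 s
v = d / t = 58152.8 m / 33480 s = 1.73694 m/s
1.73694 m/s ÷ (0.44704 m/s/mph) = 3.88542 mph

3.89 mph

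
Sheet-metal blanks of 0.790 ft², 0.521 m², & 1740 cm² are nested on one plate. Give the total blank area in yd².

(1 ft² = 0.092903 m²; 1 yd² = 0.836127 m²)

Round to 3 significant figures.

0.919 yd²

0.790 ft² × 0.092903 = 0.0733934 m²
0.521 m² (already m²)
1740 cm² × 0.0001 = 0.174 m²
Sum: 0.0733934 + 0.521 + 0.174 = 0.768393 m²
In yd²: 0.768393 / 0.836127 = 0.918991 yd²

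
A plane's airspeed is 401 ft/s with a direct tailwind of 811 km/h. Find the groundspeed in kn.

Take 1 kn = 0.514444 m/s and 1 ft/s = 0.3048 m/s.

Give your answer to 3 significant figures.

675 kn

401 ft/s × 0.3048 = 122.225 m/s
811 km/h × (1/3.6) = 225.278 m/s
Total: 122.225 + 225.278 = 347.503 m/s
In kn: 347.503 / 0.514444 = 675.492 kn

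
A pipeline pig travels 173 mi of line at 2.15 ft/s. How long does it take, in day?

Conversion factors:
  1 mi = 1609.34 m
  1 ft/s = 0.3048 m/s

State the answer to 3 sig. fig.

4.92 day

173 mi × 1609.34 → 278416 m
2.15 ft/s × 0.3048 → 0.65532 m/s
t = d / v = 278416 m / 0.65532 m/s = 424855 s
424855 s ÷ (86400 s/day) = 4.9173 day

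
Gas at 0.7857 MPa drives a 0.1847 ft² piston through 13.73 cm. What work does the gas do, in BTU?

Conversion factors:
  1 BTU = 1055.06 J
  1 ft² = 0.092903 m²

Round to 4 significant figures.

1.754 BTU

0.7857 MPa → 785700 Pa
0.1847 ft² → 0.0171592 m²
F = P × A = 785700 × 0.0171592 = 13482 N
13.73 cm → 0.1373 m
W = F × d = 13482 × 0.1373 = 1851.08 J
In BTU: 1851.08 / 1055.06 = 1.75448 BTU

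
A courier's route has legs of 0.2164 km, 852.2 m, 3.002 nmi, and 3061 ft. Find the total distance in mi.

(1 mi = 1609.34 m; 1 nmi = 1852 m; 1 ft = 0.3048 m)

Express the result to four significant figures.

0.2164 km × 1000 = 216.4 m
852.2 m (already m)
3.002 nmi × 1852 = 5559.7 m
3061 ft × 0.3048 = 932.993 m
Sum: 216.4 + 852.2 + 5559.7 + 932.993 = 7561.29 m
In mi: 7561.29 / 1609.34 = 4.69838 mi

4.698 mi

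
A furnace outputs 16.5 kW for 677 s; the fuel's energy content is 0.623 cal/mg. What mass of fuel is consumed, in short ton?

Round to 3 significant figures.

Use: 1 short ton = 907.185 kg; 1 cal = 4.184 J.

0.00472 short ton

16.5 kW → 16500 W
E = P × t = 16500 × 677 = 1.11705×10⁷ J
0.623 cal/mg → 2.60663×10⁶ J/kg
m = E / e_s = 1.11705×10⁷ / 2.60663×10⁶ = 4.28542 kg
In short ton: 4.28542 / 907.185 = 0.00472387 short ton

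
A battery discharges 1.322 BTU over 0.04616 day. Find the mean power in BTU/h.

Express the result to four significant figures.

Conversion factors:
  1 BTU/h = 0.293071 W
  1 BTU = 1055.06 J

1.193 BTU/h

1.322 BTU × 1055.06 → 1394.79 J
0.04616 day × 86400 → 3988.22 s
P = E / t = 1394.79 J / 3988.22 s = 0.349727 W
0.349727 W ÷ (0.293071 W/BTU/h) = 1.19332 BTU/h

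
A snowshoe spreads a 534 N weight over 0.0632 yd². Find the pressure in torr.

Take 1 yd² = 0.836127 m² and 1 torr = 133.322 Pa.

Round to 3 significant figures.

75.8 torr

0.0632 yd² × 0.836127 = 0.0528432 m²
P = F / A = 534 N / 0.0528432 m² = 10105.4 Pa
10105.4 Pa ÷ (133.322 Pa/torr) = 75.7969 torr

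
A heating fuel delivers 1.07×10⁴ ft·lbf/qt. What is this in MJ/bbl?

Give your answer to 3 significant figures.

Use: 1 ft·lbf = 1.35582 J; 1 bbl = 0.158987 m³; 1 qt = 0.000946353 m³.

2.44 MJ/bbl

1.07×10⁴ ft·lbf/qt × 1.35582 J/ft·lbf ÷ 0.000946353 m³/qt = 1.53297×10⁷ J/m³
1.53297×10⁷ J/m³ ÷ 1000000 J/MJ × 0.158987 m³/bbl = 2.43722 MJ/bbl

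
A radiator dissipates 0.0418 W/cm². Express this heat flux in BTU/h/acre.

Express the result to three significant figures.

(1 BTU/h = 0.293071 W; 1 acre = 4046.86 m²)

5.77×10⁶ BTU/h/acre

0.0418 W/cm² ÷ 0.0001 m²/cm² = 418 W/m²
418 W/m² ÷ 0.293071 W/BTU/h × 4046.86 m²/acre = 5.77194×10⁶ BTU/h/acre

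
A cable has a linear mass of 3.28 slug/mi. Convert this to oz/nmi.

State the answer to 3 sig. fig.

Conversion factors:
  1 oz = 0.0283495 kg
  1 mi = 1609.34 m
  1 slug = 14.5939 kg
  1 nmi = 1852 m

1940 oz/nmi

3.28 slug/mi × 14.5939 kg/slug ÷ 1609.34 m/mi = 0.0297439 kg/m
0.0297439 kg/m ÷ 0.0283495 kg/oz × 1852 m/nmi = 1943.09 oz/nmi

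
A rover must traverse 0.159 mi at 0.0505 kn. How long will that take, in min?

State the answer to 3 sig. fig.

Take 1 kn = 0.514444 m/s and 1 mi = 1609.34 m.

164 min

0.159 mi × 1609.34 = 255.885 m
0.0505 kn × 0.514444 = 0.0259794 m/s
t = d / v = 255.885 m / 0.0259794 m/s = 9849.53 s
9849.53 s ÷ (60 s/min) = 164.159 min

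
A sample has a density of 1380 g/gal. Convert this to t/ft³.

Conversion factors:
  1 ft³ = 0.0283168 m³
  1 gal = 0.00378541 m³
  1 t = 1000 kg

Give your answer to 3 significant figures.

1380 g/gal × 0.001 kg/g ÷ 0.00378541 m³/gal = 364.558 kg/m³
364.558 kg/m³ ÷ 1000 kg/t × 0.0283168 m³/ft³ = 0.0103231 t/ft³

0.0103 t/ft³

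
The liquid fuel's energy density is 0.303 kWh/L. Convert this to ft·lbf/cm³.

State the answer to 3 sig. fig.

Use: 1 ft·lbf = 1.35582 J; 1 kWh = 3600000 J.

0.303 kWh/L × 3600000 J/kWh ÷ 0.001 m³/L = 1.0908×10⁹ J/m³
1.0908×10⁹ J/m³ ÷ 1.35582 J/ft·lbf × 10⁻⁶ m³/cm³ = 804.532 ft·lbf/cm³

805 ft·lbf/cm³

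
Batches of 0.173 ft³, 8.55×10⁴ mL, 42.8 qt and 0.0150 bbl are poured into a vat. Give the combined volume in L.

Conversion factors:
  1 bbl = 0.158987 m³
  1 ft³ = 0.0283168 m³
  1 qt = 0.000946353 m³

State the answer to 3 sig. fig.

133 L

0.173 ft³ × 0.0283168 → 0.00489881 m³
8.55×10⁴ mL × 10⁻⁶ → 0.0855 m³
42.8 qt × 0.000946353 → 0.0405039 m³
0.0150 bbl × 0.158987 → 0.0023848 m³
Sum: 0.00489881 + 0.0855 + 0.0405039 + 0.0023848 = 0.133288 m³
In L: 0.133288 / 0.001 = 133.288 L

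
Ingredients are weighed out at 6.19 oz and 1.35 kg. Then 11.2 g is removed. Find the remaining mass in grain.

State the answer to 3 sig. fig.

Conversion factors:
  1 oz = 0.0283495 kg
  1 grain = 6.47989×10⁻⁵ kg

6.19 oz × 0.0283495 → 0.175483 kg
1.35 kg (already kg)
11.2 g × 0.001 → 0.0112 kg
Sum: 0.175483 + 1.35 − 0.0112 = 1.51428 kg
In grain: 1.51428 / 6.47989×10⁻⁵ = 23368.9 grain

2.34×10⁴ grain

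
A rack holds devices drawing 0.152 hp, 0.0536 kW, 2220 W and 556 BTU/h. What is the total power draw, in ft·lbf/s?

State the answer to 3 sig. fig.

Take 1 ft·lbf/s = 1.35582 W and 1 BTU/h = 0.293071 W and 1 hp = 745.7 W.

0.152 hp × 745.7 = 113.346 W
0.0536 kW × 1000 = 53.6 W
2220 W (already W)
556 BTU/h × 0.293071 = 162.947 W
Sum: 113.346 + 53.6 + 2220 + 162.947 = 2549.89 W
In ft·lbf/s: 2549.89 / 1.35582 = 1880.7 ft·lbf/s

1880 ft·lbf/s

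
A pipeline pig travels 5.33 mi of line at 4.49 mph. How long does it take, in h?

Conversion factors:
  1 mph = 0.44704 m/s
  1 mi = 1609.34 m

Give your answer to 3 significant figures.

1.19 h

5.33 mi × 1609.34 → 8577.78 m
4.49 mph × 0.44704 → 2.00721 m/s
t = d / v = 8577.78 m / 2.00721 m/s = 4273.48 s
4273.48 s ÷ (3600 s/h) = 1.18708 h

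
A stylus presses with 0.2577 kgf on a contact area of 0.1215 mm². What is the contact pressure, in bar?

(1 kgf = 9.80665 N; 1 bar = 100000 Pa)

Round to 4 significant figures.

208.0 bar

0.2577 kgf × 9.80665 = 2.52717 N
0.1215 mm² × 10⁻⁶ = 1.215×10⁻⁷ m²
P = F / A = 2.52717 N / 1.215×10⁻⁷ m² = 2.07998×10⁷ Pa
2.07998×10⁷ Pa ÷ (100000 Pa/bar) = 207.998 bar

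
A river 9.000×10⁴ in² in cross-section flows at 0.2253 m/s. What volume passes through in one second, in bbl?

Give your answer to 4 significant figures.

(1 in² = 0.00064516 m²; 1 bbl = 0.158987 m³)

9.000×10⁴ in² × 0.00064516 → 58.0644 m²
V = v × A × t = 0.2253 m/s × 58.0644 m² × 1 s = 13.0819 m³
13.0819 m³ ÷ (0.158987 m³/bbl) = 82.2828 bbl

82.28 bbl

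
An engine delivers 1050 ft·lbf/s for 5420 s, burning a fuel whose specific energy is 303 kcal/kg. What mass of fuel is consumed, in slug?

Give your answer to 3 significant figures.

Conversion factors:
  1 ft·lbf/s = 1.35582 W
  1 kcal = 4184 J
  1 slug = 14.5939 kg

0.417 slug

1050 ft·lbf/s → 1423.61 W
E = P × t = 1423.61 × 5420 = 7.71597×10⁶ J
303 kcal/kg → 1.26775×10⁶ J/kg
m = E / e_s = 7.71597×10⁶ / 1.26775×10⁶ = 6.08635 kg
In slug: 6.08635 / 14.5939 = 0.417048 slug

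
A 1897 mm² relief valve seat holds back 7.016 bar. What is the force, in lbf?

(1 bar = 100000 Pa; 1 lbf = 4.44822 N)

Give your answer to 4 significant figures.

299.2 lbf

7.016 bar × 100000 → 701600 Pa
1897 mm² × 10⁻⁶ → 0.001897 m²
F = P × A = 701600 Pa × 0.001897 m² = 1330.94 N
1330.94 N ÷ (4.44822 N/lbf) = 299.207 lbf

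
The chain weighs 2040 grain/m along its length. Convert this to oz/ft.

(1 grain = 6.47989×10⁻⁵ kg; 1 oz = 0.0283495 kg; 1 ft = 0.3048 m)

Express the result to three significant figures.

1.42 oz/ft

2040 grain/m × 6.47989×10⁻⁵ kg/grain = 0.13219 kg/m
0.13219 kg/m ÷ 0.0283495 kg/oz × 0.3048 m/ft = 1.42124 oz/ft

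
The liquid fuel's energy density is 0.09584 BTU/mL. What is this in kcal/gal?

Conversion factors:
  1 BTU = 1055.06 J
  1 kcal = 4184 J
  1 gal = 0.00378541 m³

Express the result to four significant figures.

0.09584 BTU/mL × 1055.06 J/BTU ÷ 10⁻⁶ m³/mL = 1.01117×10⁸ J/m³
1.01117×10⁸ J/m³ ÷ 4184 J/kcal × 0.00378541 m³/gal = 91.4841 kcal/gal

91.48 kcal/gal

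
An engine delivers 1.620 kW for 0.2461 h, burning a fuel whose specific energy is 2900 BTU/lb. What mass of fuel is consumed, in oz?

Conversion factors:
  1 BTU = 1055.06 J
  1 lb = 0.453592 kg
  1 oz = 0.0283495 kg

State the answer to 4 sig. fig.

1.620 kW → 1620 W
0.2461 h → 885.96 s
E = P × t = 1620 × 885.96 = 1.43526×10⁶ J
2900 BTU/lb → 6.74543×10⁶ J/kg
m = E / e_s = 1.43526×10⁶ / 6.74543×10⁶ = 0.212775 kg
In oz: 0.212775 / 0.0283495 = 7.50542 oz

7.505 oz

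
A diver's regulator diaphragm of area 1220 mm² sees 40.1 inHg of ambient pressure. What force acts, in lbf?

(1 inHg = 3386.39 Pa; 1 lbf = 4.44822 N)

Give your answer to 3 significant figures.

37.2 lbf

40.1 inHg × 3386.39 = 135794 Pa
1220 mm² × 10⁻⁶ = 0.00122 m²
F = P × A = 135794 Pa × 0.00122 m² = 165.669 N
165.669 N ÷ (4.44822 N/lbf) = 37.2439 lbf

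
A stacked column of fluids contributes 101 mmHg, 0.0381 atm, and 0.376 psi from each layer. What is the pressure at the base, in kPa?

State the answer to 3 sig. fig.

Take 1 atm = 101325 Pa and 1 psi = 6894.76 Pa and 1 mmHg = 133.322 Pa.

19.9 kPa

101 mmHg × 133.322 = 13465.5 Pa
0.0381 atm × 101325 = 3860.48 Pa
0.376 psi × 6894.76 = 2592.43 Pa
Sum: 13465.5 + 3860.48 + 2592.43 = 19918.4 Pa
In kPa: 19918.4 / 1000 = 19.9184 kPa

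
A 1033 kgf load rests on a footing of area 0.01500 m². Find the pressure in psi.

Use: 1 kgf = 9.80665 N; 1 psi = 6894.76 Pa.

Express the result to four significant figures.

97.95 psi

1033 kgf × 9.80665 = 10130.3 N
P = F / A = 10130.3 N / 0.015 m² = 675353 Pa
675353 Pa ÷ (6894.76 Pa/psi) = 97.9516 psi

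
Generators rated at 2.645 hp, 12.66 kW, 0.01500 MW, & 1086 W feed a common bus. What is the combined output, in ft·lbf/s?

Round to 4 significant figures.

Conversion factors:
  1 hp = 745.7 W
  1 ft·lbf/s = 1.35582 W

2.645 hp × 745.7 = 1972.38 W
12.66 kW × 1000 = 12660 W
0.01500 MW × 1000000 = 15000 W
1086 W (already W)
Total: 1972.38 + 12660 + 15000 + 1086 = 30718.4 W
In ft·lbf/s: 30718.4 / 1.35582 = 22656.7 ft·lbf/s

2.266×10⁴ ft·lbf/s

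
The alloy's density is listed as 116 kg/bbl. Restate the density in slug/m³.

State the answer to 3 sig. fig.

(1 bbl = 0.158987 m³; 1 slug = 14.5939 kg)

50.0 slug/m³

116 kg/bbl ÷ 0.158987 m³/bbl = 729.619 kg/m³
729.619 kg/m³ ÷ 14.5939 kg/slug = 49.9948 slug/m³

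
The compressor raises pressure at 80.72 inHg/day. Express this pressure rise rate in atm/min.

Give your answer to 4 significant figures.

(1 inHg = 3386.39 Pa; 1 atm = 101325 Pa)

80.72 inHg/day × 3386.39 Pa/inHg ÷ 86400 s/day = 3.16377 Pa/s
3.16377 Pa/s ÷ 101325 Pa/atm × 60 s/min = 0.00187344 atm/min

0.001873 atm/min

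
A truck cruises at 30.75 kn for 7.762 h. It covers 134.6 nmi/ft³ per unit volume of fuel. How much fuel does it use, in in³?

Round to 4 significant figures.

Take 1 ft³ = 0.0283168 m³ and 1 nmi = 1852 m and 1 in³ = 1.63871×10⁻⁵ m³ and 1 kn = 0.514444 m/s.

3064 in³

30.75 kn → 15.8192 m/s
7.762 h → 27943.2 s
d = v × t = 15.8192 × 27943.2 = 442039 m
134.6 nmi/ft³ → 8.80323×10⁶ m/m³
V = d / (distance per unit fuel) = 442039 / 8.80323×10⁶ = 0.0502133 m³
In in³: 0.0502133 / 1.63871×10⁻⁵ = 3064.2 in³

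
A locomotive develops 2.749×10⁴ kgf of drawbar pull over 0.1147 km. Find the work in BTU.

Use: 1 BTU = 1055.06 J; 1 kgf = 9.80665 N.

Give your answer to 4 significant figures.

2.749×10⁴ kgf × 9.80665 → 269585 N
0.1147 km × 1000 → 114.7 m
W = F × d = 269585 N × 114.7 m = 3.09214×10⁷ J
3.09214×10⁷ J ÷ (1055.06 J/BTU) = 29307.7 BTU

2.931×10⁴ BTU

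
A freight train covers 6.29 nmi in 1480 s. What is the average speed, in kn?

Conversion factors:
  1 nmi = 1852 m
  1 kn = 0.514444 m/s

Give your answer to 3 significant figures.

15.3 kn

6.29 nmi × 1852 = 11649.1 m
v = d / t = 11649.1 m / 1480 s = 7.87101 m/s
7.87101 m/s ÷ (0.514444 m/s/kn) = 15.3 kn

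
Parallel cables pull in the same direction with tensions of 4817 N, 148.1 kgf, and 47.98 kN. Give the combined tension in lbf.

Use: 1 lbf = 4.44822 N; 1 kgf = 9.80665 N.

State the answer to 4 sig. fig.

4817 N (already N)
148.1 kgf × 9.80665 = 1452.36 N
47.98 kN × 1000 = 47980 N
Sum: 4817 + 1452.36 + 47980 = 54249.4 N
In lbf: 54249.4 / 4.44822 = 12195.8 lbf

1.220×10⁴ lbf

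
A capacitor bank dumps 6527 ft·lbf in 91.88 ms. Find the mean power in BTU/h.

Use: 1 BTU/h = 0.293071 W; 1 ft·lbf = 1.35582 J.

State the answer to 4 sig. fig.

3.286×10⁵ BTU/h

6527 ft·lbf × 1.35582 = 8849.44 J
91.88 ms × 0.001 = 0.09188 s
P = E / t = 8849.44 J / 0.09188 s = 96315.2 W
96315.2 W ÷ (0.293071 W/BTU/h) = 328641 BTU/h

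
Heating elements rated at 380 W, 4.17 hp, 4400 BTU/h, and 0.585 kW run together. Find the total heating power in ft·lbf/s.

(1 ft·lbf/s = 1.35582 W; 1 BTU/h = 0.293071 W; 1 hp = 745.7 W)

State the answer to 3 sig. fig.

380 W (already W)
4.17 hp × 745.7 = 3109.57 W
4400 BTU/h × 0.293071 = 1289.51 W
0.585 kW × 1000 = 585 W
Combined: 380 + 3109.57 + 1289.51 + 585 = 5364.08 W
In ft·lbf/s: 5364.08 / 1.35582 = 3956.34 ft·lbf/s

3960 ft·lbf/s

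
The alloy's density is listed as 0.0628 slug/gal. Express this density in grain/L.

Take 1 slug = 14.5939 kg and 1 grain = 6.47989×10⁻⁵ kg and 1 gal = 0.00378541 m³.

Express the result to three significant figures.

0.0628 slug/gal × 14.5939 kg/slug ÷ 0.00378541 m³/gal = 242.113 kg/m³
242.113 kg/m³ ÷ 6.47989×10⁻⁵ kg/grain × 0.001 m³/L = 3736.38 grain/L

3740 grain/L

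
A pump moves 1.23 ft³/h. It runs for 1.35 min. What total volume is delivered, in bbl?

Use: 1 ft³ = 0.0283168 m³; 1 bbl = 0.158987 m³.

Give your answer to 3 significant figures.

0.00493 bbl

1.23 ft³/h → 9.67491×10⁻⁶ m³/s
1.35 min → 81 s
V = Q × t = 9.67491×10⁻⁶ × 81 = 7.83668×10⁻⁴ m³
In bbl: 7.83668×10⁻⁴ / 0.158987 = 0.00492913 bbl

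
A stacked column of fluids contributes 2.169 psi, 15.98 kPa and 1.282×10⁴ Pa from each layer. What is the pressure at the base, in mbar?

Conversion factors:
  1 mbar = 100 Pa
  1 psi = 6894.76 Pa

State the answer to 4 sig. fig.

2.169 psi × 6894.76 = 14954.7 Pa
15.98 kPa × 1000 = 15980 Pa
1.282×10⁴ Pa (already Pa)
Total: 14954.7 + 15980 + 12820 = 43754.7 Pa
In mbar: 43754.7 / 100 = 437.547 mbar

437.5 mbar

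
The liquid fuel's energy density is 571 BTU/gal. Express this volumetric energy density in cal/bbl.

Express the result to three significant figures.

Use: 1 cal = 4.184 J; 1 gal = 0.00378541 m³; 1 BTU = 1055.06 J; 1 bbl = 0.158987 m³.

6.05×10⁶ cal/bbl

571 BTU/gal × 1055.06 J/BTU ÷ 0.00378541 m³/gal = 1.59148×10⁸ J/m³
1.59148×10⁸ J/m³ ÷ 4.184 J/cal × 0.158987 m³/bbl = 6.04743×10⁶ cal/bbl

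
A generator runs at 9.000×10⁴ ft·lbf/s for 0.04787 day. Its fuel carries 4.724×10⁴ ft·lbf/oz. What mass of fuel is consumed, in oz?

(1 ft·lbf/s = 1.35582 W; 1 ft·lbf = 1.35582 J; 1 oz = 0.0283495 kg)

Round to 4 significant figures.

7880 oz

9.000×10⁴ ft·lbf/s → 122024 W
0.04787 day → 4135.97 s
E = P × t = 122024 × 4135.97 = 5.04688×10⁸ J
4.724×10⁴ ft·lbf/oz → 2.25926×10⁶ J/kg
m = E / e_s = 5.04688×10⁸ / 2.25926×10⁶ = 223.386 kg
In oz: 223.386 / 0.0283495 = 7879.72 oz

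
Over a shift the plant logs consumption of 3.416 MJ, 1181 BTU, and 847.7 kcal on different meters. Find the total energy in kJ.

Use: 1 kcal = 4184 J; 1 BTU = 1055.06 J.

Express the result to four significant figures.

3.416 MJ × 1000000 → 3.416×10⁶ J
1181 BTU × 1055.06 → 1.24603×10⁶ J
847.7 kcal × 4184 → 3.54678×10⁶ J
Total: 3.416×10⁶ + 1.24603×10⁶ + 3.54678×10⁶ = 8.20881×10⁶ J
In kJ: 8.20881×10⁶ / 1000 = 8208.81 kJ

8209 kJ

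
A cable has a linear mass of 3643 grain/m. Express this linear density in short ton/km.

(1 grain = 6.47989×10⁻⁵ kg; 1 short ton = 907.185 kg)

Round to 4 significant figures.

3643 grain/m × 6.47989×10⁻⁵ kg/grain = 0.236062 kg/m
0.236062 kg/m ÷ 907.185 kg/short ton × 1000 m/km = 0.260214 short ton/km

0.2602 short ton/km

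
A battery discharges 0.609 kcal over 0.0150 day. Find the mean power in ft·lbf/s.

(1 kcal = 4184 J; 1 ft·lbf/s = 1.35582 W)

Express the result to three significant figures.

1.45 ft·lbf/s

0.609 kcal × 4184 → 2548.06 J
0.0150 day × 86400 → 1296 s
P = E / t = 2548.06 J / 1296 s = 1.9661 W
1.9661 W ÷ (1.35582 W/ft·lbf/s) = 1.45012 ft·lbf/s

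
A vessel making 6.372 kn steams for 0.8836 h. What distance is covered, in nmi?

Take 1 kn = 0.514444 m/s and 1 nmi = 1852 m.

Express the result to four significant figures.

6.372 kn × 0.514444 = 3.27804 m/s
0.8836 h × 3600 = 3180.96 s
d = v × t = 3.27804 m/s × 3180.96 s = 10427.3 m
10427.3 m ÷ (1852 m/nmi) = 5.63029 nmi

5.630 nmi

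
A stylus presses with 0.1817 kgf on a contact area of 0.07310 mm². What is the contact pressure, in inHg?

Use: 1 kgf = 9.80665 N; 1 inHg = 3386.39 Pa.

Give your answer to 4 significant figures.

7198 inHg

0.1817 kgf × 9.80665 = 1.78187 N
0.07310 mm² × 10⁻⁶ = 7.31×10⁻⁸ m²
P = F / A = 1.78187 N / 7.31×10⁻⁸ m² = 2.43758×10⁷ Pa
2.43758×10⁷ Pa ÷ (3386.39 Pa/inHg) = 7198.17 inHg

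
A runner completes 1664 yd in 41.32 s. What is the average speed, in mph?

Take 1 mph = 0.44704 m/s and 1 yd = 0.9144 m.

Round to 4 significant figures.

82.37 mph

1664 yd × 0.9144 = 1521.56 m
v = d / t = 1521.56 m / 41.32 s = 36.8238 m/s
36.8238 m/s ÷ (0.44704 m/s/mph) = 82.3725 mph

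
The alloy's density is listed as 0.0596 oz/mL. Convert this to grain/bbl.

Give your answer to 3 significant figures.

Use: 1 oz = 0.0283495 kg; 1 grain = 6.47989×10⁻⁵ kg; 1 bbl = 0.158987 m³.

0.0596 oz/mL × 0.0283495 kg/oz ÷ 10⁻⁶ m³/mL = 1689.63 kg/m³
1689.63 kg/m³ ÷ 6.47989×10⁻⁵ kg/grain × 0.158987 m³/bbl = 4.14558×10⁶ grain/bbl

4.15×10⁶ grain/bbl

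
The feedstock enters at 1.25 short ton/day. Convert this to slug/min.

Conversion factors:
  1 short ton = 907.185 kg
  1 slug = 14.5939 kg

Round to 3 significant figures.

1.25 short ton/day × 907.185 kg/short ton ÷ 86400 s/day = 0.0131248 kg/s
0.0131248 kg/s ÷ 14.5939 kg/slug × 60 s/min = 0.0539601 slug/min

0.0540 slug/min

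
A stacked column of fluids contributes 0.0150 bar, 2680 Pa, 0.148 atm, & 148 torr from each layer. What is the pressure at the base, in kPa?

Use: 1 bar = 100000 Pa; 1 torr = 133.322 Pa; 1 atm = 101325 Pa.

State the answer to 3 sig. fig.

38.9 kPa

0.0150 bar × 100000 = 1500 Pa
2680 Pa (already Pa)
0.148 atm × 101325 = 14996.1 Pa
148 torr × 133.322 = 19731.7 Pa
Combined: 1500 + 2680 + 14996.1 + 19731.7 = 38907.8 Pa
In kPa: 38907.8 / 1000 = 38.9078 kPa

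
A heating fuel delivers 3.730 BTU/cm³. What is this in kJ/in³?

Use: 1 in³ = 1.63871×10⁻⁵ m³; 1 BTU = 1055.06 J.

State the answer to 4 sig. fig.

64.49 kJ/in³

3.730 BTU/cm³ × 1055.06 J/BTU ÷ 10⁻⁶ m³/cm³ = 3.93537×10⁹ J/m³
3.93537×10⁹ J/m³ ÷ 1000 J/kJ × 1.63871×10⁻⁵ m³/in³ = 64.4893 kJ/in³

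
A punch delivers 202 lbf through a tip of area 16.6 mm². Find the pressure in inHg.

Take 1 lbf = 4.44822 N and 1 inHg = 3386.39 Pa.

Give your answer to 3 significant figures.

1.60×10⁴ inHg

202 lbf × 4.44822 → 898.54 N
16.6 mm² × 10⁻⁶ → 1.66×10⁻⁵ m²
P = F / A = 898.54 N / 1.66×10⁻⁵ m² = 5.41289×10⁷ Pa
5.41289×10⁷ Pa ÷ (3386.39 Pa/inHg) = 15984.2 inHg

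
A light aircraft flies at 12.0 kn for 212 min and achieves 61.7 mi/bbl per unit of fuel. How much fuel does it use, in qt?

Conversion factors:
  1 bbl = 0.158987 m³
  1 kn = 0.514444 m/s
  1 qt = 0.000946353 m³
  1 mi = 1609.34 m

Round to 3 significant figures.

12.0 kn → 6.17333 m/s
212 min → 12720 s
d = v × t = 6.17333 × 12720 = 78524.8 m
61.7 mi/bbl → 624556 m/m³
V = d / (distance per unit fuel) = 78524.8 / 624556 = 0.125729 m³
In qt: 0.125729 / 0.000946353 = 132.856 qt

133 qt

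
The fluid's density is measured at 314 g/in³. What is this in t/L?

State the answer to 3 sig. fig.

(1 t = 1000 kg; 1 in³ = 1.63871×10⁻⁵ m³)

0.0192 t/L

314 g/in³ × 0.001 kg/g ÷ 1.63871×10⁻⁵ m³/in³ = 19161.4 kg/m³
19161.4 kg/m³ ÷ 1000 kg/t × 0.001 m³/L = 0.0191614 t/L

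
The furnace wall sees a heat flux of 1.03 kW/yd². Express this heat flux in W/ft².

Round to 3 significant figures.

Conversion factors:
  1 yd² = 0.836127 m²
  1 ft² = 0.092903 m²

114 W/ft²

1.03 kW/yd² × 1000 W/kW ÷ 0.836127 m²/yd² = 1231.87 W/m²
1231.87 W/m² × 0.092903 m²/ft² = 114.444 W/ft²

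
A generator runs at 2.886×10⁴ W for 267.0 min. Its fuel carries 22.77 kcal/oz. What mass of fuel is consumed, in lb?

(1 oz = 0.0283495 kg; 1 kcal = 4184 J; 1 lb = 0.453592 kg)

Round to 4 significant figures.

303.3 lb

267.0 min → 16020 s
E = P × t = 28860 × 16020 = 4.62337×10⁸ J
22.77 kcal/oz → 3.36054×10⁶ J/kg
m = E / e_s = 4.62337×10⁸ / 3.36054×10⁶ = 137.578 kg
In lb: 137.578 / 0.453592 = 303.308 lb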